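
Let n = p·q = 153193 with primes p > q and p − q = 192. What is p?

499

Since p = q + 192, we have 153193 = q(q + 192), so q² + 192q − 153193 = 0.
Discriminant: 192² + 4·153193 = 36864 + 612772 = 649636; √649636 = 806.
q = (−192 + 806)/2 = 307, and p = q + 192 = 499.
Check: 307 · 499 = 153193.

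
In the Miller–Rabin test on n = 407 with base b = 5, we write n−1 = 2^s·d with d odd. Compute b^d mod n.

407 − 1 = 406 = 2^1 · 203, so d = 203.
5^1 ≡ 5 (mod 407)
5^2 ≡ 5^2 = 25 ≡ 25 (mod 407)
5^4 ≡ 25^2 = 625 ≡ 218 (mod 407)
5^8 ≡ 218^2 = 47524 ≡ 312 (mod 407)
5^16 ≡ 312^2 = 97344 ≡ 71 (mod 407)
5^32 ≡ 71^2 = 5041 ≡ 157 (mod 407)
5^64 ≡ 157^2 = 24649 ≡ 229 (mod 407)
5^128 ≡ 229^2 = 52441 ≡ 345 (mod 407)
203 = 128 + 64 + 8 + 2 + 1 in binary powers of 2.
So 5^203 ≡ 345 · 229 · 312 · 25 · 5 ≡ 279 (mod 407).
Squaring chain: 279; never reaches −1, so base 5 is a Miller–Rabin witness that 407 is composite.

279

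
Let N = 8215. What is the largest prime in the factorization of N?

8215 = 5 · 1643
1643 = 31 · 53
53 is prime.
So 8215 = 5 · 31 · 53; the largest prime factor is 53.

53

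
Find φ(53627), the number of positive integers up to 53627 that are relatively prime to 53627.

Factor: 53627 = 7 · 47 · 163.
φ(53627) = (7−1) · (47−1) · (163−1) = 6 · 46 · 162 = 44712.

44712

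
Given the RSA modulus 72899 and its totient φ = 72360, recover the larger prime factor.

271

φ(n) = (p−1)(q−1) = n − (p+q) + 1, so p + q = 72899 − 72360 + 1 = 540.
p and q are the roots of t² − 540t + 72899 = 0.
Discriminant: 540² − 4·72899 = 291600 − 291596 = 4; √4 = 2.
q = (540 − 2)/2 = 269, p = (540 + 2)/2 = 271.
Check: 269 · 271 = 72899.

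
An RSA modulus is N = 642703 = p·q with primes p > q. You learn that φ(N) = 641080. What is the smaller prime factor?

φ(n) = (p−1)(q−1) = n − (p+q) + 1, so p + q = 642703 − 641080 + 1 = 1624.
p and q are the roots of t² − 1624t + 642703 = 0.
Discriminant: 1624² − 4·642703 = 2637376 − 2570812 = 66564; √66564 = 258.
q = (1624 − 258)/2 = 683, p = (1624 + 258)/2 = 941.
Check: 683 · 941 = 642703.

683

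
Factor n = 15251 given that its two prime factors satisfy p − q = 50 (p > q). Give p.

Since p = q + 50, we have 15251 = q(q + 50), so q² + 50q − 15251 = 0.
Discriminant: 50² + 4·15251 = 2500 + 61004 = 63504; √63504 = 252.
q = (−50 + 252)/2 = 101, and p = q + 50 = 151.
Check: 101 · 151 = 15251.

151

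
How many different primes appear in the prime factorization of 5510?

4

5510 = 2 · 2755
2755 = 5 · 551
551 = 19 · 29
5510 = 2 · 5 · 19 · 29, which has 4 distinct prime factors.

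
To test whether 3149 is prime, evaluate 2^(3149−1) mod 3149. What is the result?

1322

2^1 ≡ 2 (mod 3149)
2^2 ≡ 2^2 = 4 ≡ 4 (mod 3149)
2^4 ≡ 4^2 = 16 ≡ 16 (mod 3149)
2^8 ≡ 16^2 = 256 ≡ 256 (mod 3149)
2^16 ≡ 256^2 = 65536 ≡ 2556 (mod 3149)
2^32 ≡ 2556^2 = 6533136 ≡ 2110 (mod 3149)
2^64 ≡ 2110^2 = 4452100 ≡ 2563 (mod 3149)
2^128 ≡ 2563^2 = 6568969 ≡ 155 (mod 3149)
2^256 ≡ 155^2 = 24025 ≡ 1982 (mod 3149)
2^512 ≡ 1982^2 = 3928324 ≡ 1521 (mod 3149)
2^1024 ≡ 1521^2 = 2313441 ≡ 2075 (mod 3149)
2^2048 ≡ 2075^2 = 4305625 ≡ 942 (mod 3149)
3148 = 2048 + 1024 + 64 + 8 + 4 in binary powers of 2.
So 2^3148 ≡ 942 · 2075 · 2563 · 256 · 16 ≡ 1322 (mod 3149).
Since 1322 ≠ 1, base 2 is a Fermat witness: 3149 is composite.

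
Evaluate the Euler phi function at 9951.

Factor: 9951 = 3 · 31 · 107.
φ(9951) = (3−1) · (31−1) · (107−1) = 2 · 30 · 106 = 6360.

6360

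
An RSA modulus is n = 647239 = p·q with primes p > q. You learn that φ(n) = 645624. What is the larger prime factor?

883

φ(n) = (p−1)(q−1) = n − (p+q) + 1, so p + q = 647239 − 645624 + 1 = 1616.
p and q are the roots of t² − 1616t + 647239 = 0.
Discriminant: 1616² − 4·647239 = 2611456 − 2588956 = 22500; √22500 = 150.
q = (1616 − 150)/2 = 733, p = (1616 + 150)/2 = 883.
Check: 733 · 883 = 647239.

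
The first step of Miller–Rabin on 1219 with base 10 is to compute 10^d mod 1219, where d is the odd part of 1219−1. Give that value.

97

1219 − 1 = 1218 = 2^1 · 609, so d = 609.
10^1 ≡ 10 (mod 1219)
10^2 ≡ 10^2 = 100 ≡ 100 (mod 1219)
10^4 ≡ 100^2 = 10000 ≡ 248 (mod 1219)
10^8 ≡ 248^2 = 61504 ≡ 554 (mod 1219)
10^16 ≡ 554^2 = 306916 ≡ 947 (mod 1219)
10^32 ≡ 947^2 = 896809 ≡ 844 (mod 1219)
10^64 ≡ 844^2 = 712336 ≡ 440 (mod 1219)
10^128 ≡ 440^2 = 193600 ≡ 998 (mod 1219)
10^256 ≡ 998^2 = 996004 ≡ 81 (mod 1219)
10^512 ≡ 81^2 = 6561 ≡ 466 (mod 1219)
609 = 512 + 64 + 32 + 1 in binary powers of 2.
So 10^609 ≡ 466 · 440 · 844 · 10 ≡ 97 (mod 1219).
Squaring chain: 97; never reaches −1, so base 10 is a Miller–Rabin witness that 1219 is composite.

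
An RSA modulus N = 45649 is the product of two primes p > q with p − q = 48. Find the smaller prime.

191

Since p = q + 48, we have 45649 = q(q + 48), so q² + 48q − 45649 = 0.
Discriminant: 48² + 4·45649 = 2304 + 182596 = 184900; √184900 = 430.
q = (−48 + 430)/2 = 191, and p = q + 48 = 239.
Check: 191 · 239 = 45649.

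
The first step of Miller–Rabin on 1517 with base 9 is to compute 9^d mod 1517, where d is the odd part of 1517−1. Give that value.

1517 − 1 = 1516 = 2^2 · 379, so d = 379.
9^1 ≡ 9 (mod 1517)
9^2 ≡ 9^2 = 81 ≡ 81 (mod 1517)
9^4 ≡ 81^2 = 6561 ≡ 493 (mod 1517)
9^8 ≡ 493^2 = 243049 ≡ 329 (mod 1517)
9^16 ≡ 329^2 = 108241 ≡ 534 (mod 1517)
9^32 ≡ 534^2 = 285156 ≡ 1477 (mod 1517)
9^64 ≡ 1477^2 = 2181529 ≡ 83 (mod 1517)
9^128 ≡ 83^2 = 6889 ≡ 821 (mod 1517)
9^256 ≡ 821^2 = 674041 ≡ 493 (mod 1517)
379 = 256 + 64 + 32 + 16 + 8 + 2 + 1 in binary powers of 2.
So 9^379 ≡ 493 · 83 · 1477 · 534 · 329 · 81 · 9 ≡ 934 (mod 1517).
Squaring chain: 934 → 81; never reaches −1, so base 9 is a Miller–Rabin witness that 1517 is composite.

934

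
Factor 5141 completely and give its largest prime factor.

5141 = 53 · 97
97 is prime.
So 5141 = 53 · 97; the largest prime factor is 97.

97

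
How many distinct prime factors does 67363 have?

3

67363 = 31 · 2173
2173 = 41 · 53
67363 = 31 · 41 · 53, which has 3 distinct prime factors.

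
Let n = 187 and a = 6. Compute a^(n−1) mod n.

49

6^1 ≡ 6 (mod 187)
6^2 ≡ 6^2 = 36 ≡ 36 (mod 187)
6^4 ≡ 36^2 = 1296 ≡ 174 (mod 187)
6^8 ≡ 174^2 = 30276 ≡ 169 (mod 187)
6^16 ≡ 169^2 = 28561 ≡ 137 (mod 187)
6^32 ≡ 137^2 = 18769 ≡ 69 (mod 187)
6^64 ≡ 69^2 = 4761 ≡ 86 (mod 187)
6^128 ≡ 86^2 = 7396 ≡ 103 (mod 187)
186 = 128 + 32 + 16 + 8 + 2 in binary powers of 2.
So 6^186 ≡ 103 · 69 · 137 · 169 · 36 ≡ 49 (mod 187).
Since 49 ≠ 1, base 6 is a Fermat witness: 187 is composite.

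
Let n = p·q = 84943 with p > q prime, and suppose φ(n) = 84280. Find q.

173

φ(n) = (p−1)(q−1) = n − (p+q) + 1, so p + q = 84943 − 84280 + 1 = 664.
p and q are the roots of t² − 664t + 84943 = 0.
Discriminant: 664² − 4·84943 = 440896 − 339772 = 101124; √101124 = 318.
q = (664 − 318)/2 = 173, p = (664 + 318)/2 = 491.
Check: 173 · 491 = 84943.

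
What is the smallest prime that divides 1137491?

1137491 is odd.
Digit sum 26, not divisible by 3.
Ends in 1: not divisible by 5.
7: 1137491 = 7·162498 + 5
11: 1137491 = 11·103408 + 3
13: 1137491 = 13·87499 + 4
17: 1137491 = 17·66911 + 4
19: 1137491 = 19·59867 + 18
23: 1137491 = 23·49456 + 3
29: 1137491 = 29·39223 + 24
31: 1137491 = 31·36693 + 8
37: 1137491 = 37·30743

37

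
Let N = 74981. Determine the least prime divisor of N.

97

74981 is odd.
Digit sum 29, not divisible by 3.
Ends in 1: not divisible by 5.
7: 74981 = 7·10711 + 4
11: 74981 = 11·6816 + 5
13: 74981 = 13·5767 + 10
17: 74981 = 17·4410 + 11
19: 74981 = 19·3946 + 7
23: 74981 = 23·3260 + 1
29: 74981 = 29·2585 + 16
31: 74981 = 31·2418 + 23
37: 74981 = 37·2026 + 19
41: 74981 = 41·1828 + 33
43: 74981 = 43·1743 + 32
47: 74981 = 47·1595 + 16
53: 74981 = 53·1414 + 39
59: 74981 = 59·1270 + 51
61: 74981 = 61·1229 + 12
67: 74981 = 67·1119 + 8
71: 74981 = 71·1056 + 5
73: 74981 = 73·1027 + 10
79: 74981 = 79·949 + 10
83: 74981 = 83·903 + 32
89: 74981 = 89·842 + 43
97: 74981 = 97·773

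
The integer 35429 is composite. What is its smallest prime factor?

35429 is odd.
Digit sum 23, not divisible by 3.
Ends in 9: not divisible by 5.
7: 35429 = 7·5061 + 2
11: 35429 = 11·3220 + 9
13: 35429 = 13·2725 + 4
17: 35429 = 17·2084 + 1
19: 35429 = 19·1864 + 13
23: 35429 = 23·1540 + 9
29: 35429 = 29·1221 + 20
31: 35429 = 31·1142 + 27
37: 35429 = 37·957 + 20
41: 35429 = 41·864 + 5
43: 35429 = 43·823 + 40
47: 35429 = 47·753 + 38
53: 35429 = 53·668 + 25
59: 35429 = 59·600 + 29
61: 35429 = 61·580 + 49
67: 35429 = 67·528 + 53
71: 35429 = 71·499

71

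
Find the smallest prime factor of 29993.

29993 is odd.
Digit sum 32, not divisible by 3.
Ends in 3: not divisible by 5.
7: 29993 = 7·4284 + 5
11: 29993 = 11·2726 + 7
13: 29993 = 13·2307 + 2
17: 29993 = 17·1764 + 5
19: 29993 = 19·1578 + 11
23: 29993 = 23·1304 + 1
29: 29993 = 29·1034 + 7
31: 29993 = 31·967 + 16
37: 29993 = 37·810 + 23
41: 29993 = 41·731 + 22
43: 29993 = 43·697 + 22
47: 29993 = 47·638 + 7
53: 29993 = 53·565 + 48
59: 29993 = 59·508 + 21
61: 29993 = 61·491 + 42
67: 29993 = 67·447 + 44
71: 29993 = 71·422 + 31
73: 29993 = 73·410 + 63
79: 29993 = 79·379 + 52
83: 29993 = 83·361 + 30
89: 29993 = 89·337

89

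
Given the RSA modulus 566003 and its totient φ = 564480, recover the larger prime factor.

883

φ(n) = (p−1)(q−1) = n − (p+q) + 1, so p + q = 566003 − 564480 + 1 = 1524.
p and q are the roots of t² − 1524t + 566003 = 0.
Discriminant: 1524² − 4·566003 = 2322576 − 2264012 = 58564; √58564 = 242.
q = (1524 − 242)/2 = 641, p = (1524 + 242)/2 = 883.
Check: 641 · 883 = 566003.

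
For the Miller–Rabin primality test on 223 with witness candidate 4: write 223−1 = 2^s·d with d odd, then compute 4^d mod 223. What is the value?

223 − 1 = 222 = 2^1 · 111, so d = 111.
4^1 ≡ 4 (mod 223)
4^2 ≡ 4^2 = 16 ≡ 16 (mod 223)
4^4 ≡ 16^2 = 256 ≡ 33 (mod 223)
4^8 ≡ 33^2 = 1089 ≡ 197 (mod 223)
4^16 ≡ 197^2 = 38809 ≡ 7 (mod 223)
4^32 ≡ 7^2 = 49 ≡ 49 (mod 223)
4^64 ≡ 49^2 = 2401 ≡ 171 (mod 223)
111 = 64 + 32 + 8 + 4 + 2 + 1 in binary powers of 2.
So 4^111 ≡ 171 · 49 · 197 · 33 · 16 · 4 ≡ 1 (mod 223).
Since 4^d ≡ 1 (mod 223), base 4 does not prove 223 composite.

1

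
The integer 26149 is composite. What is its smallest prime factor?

79

26149 is odd.
Digit sum 22, not divisible by 3.
Ends in 9: not divisible by 5.
7: 26149 = 7·3735 + 4
11: 26149 = 11·2377 + 2
13: 26149 = 13·2011 + 6
17: 26149 = 17·1538 + 3
19: 26149 = 19·1376 + 5
23: 26149 = 23·1136 + 21
29: 26149 = 29·901 + 20
31: 26149 = 31·843 + 16
37: 26149 = 37·706 + 27
41: 26149 = 41·637 + 32
43: 26149 = 43·608 + 5
47: 26149 = 47·556 + 17
53: 26149 = 53·493 + 20
59: 26149 = 59·443 + 12
61: 26149 = 61·428 + 41
67: 26149 = 67·390 + 19
71: 26149 = 71·368 + 21
73: 26149 = 73·358 + 15
79: 26149 = 79·331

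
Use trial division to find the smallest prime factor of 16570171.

16570171 is odd.
Digit sum 28, not divisible by 3.
Ends in 1: not divisible by 5.
7: 16570171 = 7·2367167 + 2
11: 16570171 = 11·1506379 + 2
13: 16570171 = 13·1274628 + 7
17: 16570171 = 17·974715 + 16
19: 16570171 = 19·872114 + 5
23: 16570171 = 23·720442 + 5
29: 16570171 = 29·571385 + 6
31: 16570171 = 31·534521 + 20
37: 16570171 = 37·447842 + 17
41: 16570171 = 41·404150 + 21
43: 16570171 = 43·385352 + 35
47: 16570171 = 47·352556 + 39
53: 16570171 = 53·312644 + 39
59: 16570171 = 59·280850 + 21
61: 16570171 = 61·271642 + 9
67: 16570171 = 67·247315 + 66
71: 16570171 = 71·233382 + 49
73: 16570171 = 73·226988 + 47
79: 16570171 = 79·209749

79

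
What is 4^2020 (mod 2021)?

385

4^1 ≡ 4 (mod 2021)
4^2 ≡ 4^2 = 16 ≡ 16 (mod 2021)
4^4 ≡ 16^2 = 256 ≡ 256 (mod 2021)
4^8 ≡ 256^2 = 65536 ≡ 864 (mod 2021)
4^16 ≡ 864^2 = 746496 ≡ 747 (mod 2021)
4^32 ≡ 747^2 = 558009 ≡ 213 (mod 2021)
4^64 ≡ 213^2 = 45369 ≡ 907 (mod 2021)
4^128 ≡ 907^2 = 822649 ≡ 102 (mod 2021)
4^256 ≡ 102^2 = 10404 ≡ 299 (mod 2021)
4^512 ≡ 299^2 = 89401 ≡ 477 (mod 2021)
4^1024 ≡ 477^2 = 227529 ≡ 1177 (mod 2021)
2020 = 1024 + 512 + 256 + 128 + 64 + 32 + 4 in binary powers of 2.
So 4^2020 ≡ 1177 · 477 · 299 · 102 · 907 · 213 · 256 ≡ 385 (mod 2021).
Since 385 ≠ 1, base 4 is a Fermat witness: 2021 is composite.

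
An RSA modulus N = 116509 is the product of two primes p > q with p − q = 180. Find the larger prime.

443

Since p = q + 180, we have 116509 = q(q + 180), so q² + 180q − 116509 = 0.
Discriminant: 180² + 4·116509 = 32400 + 466036 = 498436; √498436 = 706.
q = (−180 + 706)/2 = 263, and p = q + 180 = 443.
Check: 263 · 443 = 116509.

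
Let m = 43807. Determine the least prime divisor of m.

71

43807 is odd.
Digit sum 22, not divisible by 3.
Ends in 7: not divisible by 5.
7: 43807 = 7·6258 + 1
11: 43807 = 11·3982 + 5
13: 43807 = 13·3369 + 10
17: 43807 = 17·2576 + 15
19: 43807 = 19·2305 + 12
23: 43807 = 23·1904 + 15
29: 43807 = 29·1510 + 17
31: 43807 = 31·1413 + 4
37: 43807 = 37·1183 + 36
41: 43807 = 41·1068 + 19
43: 43807 = 43·1018 + 33
47: 43807 = 47·932 + 3
53: 43807 = 53·826 + 29
59: 43807 = 59·742 + 29
61: 43807 = 61·718 + 9
67: 43807 = 67·653 + 56
71: 43807 = 71·617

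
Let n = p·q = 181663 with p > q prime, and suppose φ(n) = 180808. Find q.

389

φ(n) = (p−1)(q−1) = n − (p+q) + 1, so p + q = 181663 − 180808 + 1 = 856.
p and q are the roots of t² − 856t + 181663 = 0.
Discriminant: 856² − 4·181663 = 732736 − 726652 = 6084; √6084 = 78.
q = (856 − 78)/2 = 389, p = (856 + 78)/2 = 467.
Check: 389 · 467 = 181663.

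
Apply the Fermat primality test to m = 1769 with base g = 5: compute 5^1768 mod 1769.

5^1 ≡ 5 (mod 1769)
5^2 ≡ 5^2 = 25 ≡ 25 (mod 1769)
5^4 ≡ 25^2 = 625 ≡ 625 (mod 1769)
5^8 ≡ 625^2 = 390625 ≡ 1445 (mod 1769)
5^16 ≡ 1445^2 = 2088025 ≡ 605 (mod 1769)
5^32 ≡ 605^2 = 366025 ≡ 1611 (mod 1769)
5^64 ≡ 1611^2 = 2595321 ≡ 198 (mod 1769)
5^128 ≡ 198^2 = 39204 ≡ 286 (mod 1769)
5^256 ≡ 286^2 = 81796 ≡ 422 (mod 1769)
5^512 ≡ 422^2 = 178084 ≡ 1184 (mod 1769)
5^1024 ≡ 1184^2 = 1401856 ≡ 808 (mod 1769)
1768 = 1024 + 512 + 128 + 64 + 32 + 8 in binary powers of 2.
So 5^1768 ≡ 808 · 1184 · 286 · 198 · 1611 · 1445 ≡ 1669 (mod 1769).
Since 1669 ≠ 1, base 5 is a Fermat witness: 1769 is composite.

1669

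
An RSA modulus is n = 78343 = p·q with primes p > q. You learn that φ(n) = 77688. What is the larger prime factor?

φ(n) = (p−1)(q−1) = n − (p+q) + 1, so p + q = 78343 − 77688 + 1 = 656.
p and q are the roots of t² − 656t + 78343 = 0.
Discriminant: 656² − 4·78343 = 430336 − 313372 = 116964; √116964 = 342.
q = (656 − 342)/2 = 157, p = (656 + 342)/2 = 499.
Check: 157 · 499 = 78343.

499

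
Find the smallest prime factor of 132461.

132461 is odd.
Digit sum 17, not divisible by 3.
Ends in 1: not divisible by 5.
7: 132461 = 7·18923

7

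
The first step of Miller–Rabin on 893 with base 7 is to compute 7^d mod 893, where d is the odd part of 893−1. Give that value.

893 − 1 = 892 = 2^2 · 223, so d = 223.
7^1 ≡ 7 (mod 893)
7^2 ≡ 7^2 = 49 ≡ 49 (mod 893)
7^4 ≡ 49^2 = 2401 ≡ 615 (mod 893)
7^8 ≡ 615^2 = 378225 ≡ 486 (mod 893)
7^16 ≡ 486^2 = 236196 ≡ 444 (mod 893)
7^32 ≡ 444^2 = 197136 ≡ 676 (mod 893)
7^64 ≡ 676^2 = 456976 ≡ 653 (mod 893)
7^128 ≡ 653^2 = 426409 ≡ 448 (mod 893)
223 = 128 + 64 + 16 + 8 + 4 + 2 + 1 in binary powers of 2.
So 7^223 ≡ 448 · 653 · 444 · 486 · 615 · 49 · 7 ≡ 444 (mod 893).
Squaring chain: 444 → 676; never reaches −1, so base 7 is a Miller–Rabin witness that 893 is composite.

444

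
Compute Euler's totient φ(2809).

2756

Factor: 2809 = 53^2.
φ(2809) = 53^1·(53−1) = 2756.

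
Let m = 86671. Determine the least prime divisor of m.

86671 is odd.
Digit sum 28, not divisible by 3.
Ends in 1: not divisible by 5.
7: 86671 = 7·12381 + 4
11: 86671 = 11·7879 + 2
13: 86671 = 13·6667

13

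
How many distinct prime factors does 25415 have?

4

25415 = 5 · 5083
5083 = 13 · 391
391 = 17 · 23
25415 = 5 · 13 · 17 · 23, which has 4 distinct prime factors.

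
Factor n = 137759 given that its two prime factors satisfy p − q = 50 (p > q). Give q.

347

Since p = q + 50, we have 137759 = q(q + 50), so q² + 50q − 137759 = 0.
Discriminant: 50² + 4·137759 = 2500 + 551036 = 553536; √553536 = 744.
q = (−50 + 744)/2 = 347, and p = q + 50 = 397.
Check: 347 · 397 = 137759.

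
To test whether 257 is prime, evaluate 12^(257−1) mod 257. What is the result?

1

12^1 ≡ 12 (mod 257)
12^2 ≡ 12^2 = 144 ≡ 144 (mod 257)
12^4 ≡ 144^2 = 20736 ≡ 176 (mod 257)
12^8 ≡ 176^2 = 30976 ≡ 136 (mod 257)
12^16 ≡ 136^2 = 18496 ≡ 249 (mod 257)
12^32 ≡ 249^2 = 62001 ≡ 64 (mod 257)
12^64 ≡ 64^2 = 4096 ≡ 241 (mod 257)
12^128 ≡ 241^2 = 58081 ≡ 256 (mod 257)
12^256 ≡ 256^2 = 65536 ≡ 1 (mod 257)
256 = 256 in binary powers of 2.
So 12^256 ≡ 1 ≡ 1 (mod 257).
Since the result is 1, base 12 gives no evidence that 257 is composite.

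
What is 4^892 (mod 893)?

4^1 ≡ 4 (mod 893)
4^2 ≡ 4^2 = 16 ≡ 16 (mod 893)
4^4 ≡ 16^2 = 256 ≡ 256 (mod 893)
4^8 ≡ 256^2 = 65536 ≡ 347 (mod 893)
4^16 ≡ 347^2 = 120409 ≡ 747 (mod 893)
4^32 ≡ 747^2 = 558009 ≡ 777 (mod 893)
4^64 ≡ 777^2 = 603729 ≡ 61 (mod 893)
4^128 ≡ 61^2 = 3721 ≡ 149 (mod 893)
4^256 ≡ 149^2 = 22201 ≡ 769 (mod 893)
4^512 ≡ 769^2 = 591361 ≡ 195 (mod 893)
892 = 512 + 256 + 64 + 32 + 16 + 8 + 4 in binary powers of 2.
So 4^892 ≡ 195 · 769 · 61 · 777 · 747 · 347 · 256 ≡ 61 (mod 893).
Since 61 ≠ 1, base 4 is a Fermat witness: 893 is composite.

61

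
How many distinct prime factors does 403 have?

403 = 13 · 31
403 = 13 · 31, which has 2 distinct prime factors.

2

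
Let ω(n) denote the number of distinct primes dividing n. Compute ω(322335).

5

322335 = 3^2 · 35815
35815 = 5 · 7163
7163 = 13 · 551
551 = 19 · 29
322335 = 3^2 · 5 · 13 · 19 · 29, which has 5 distinct prime factors.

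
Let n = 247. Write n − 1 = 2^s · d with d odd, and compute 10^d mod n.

103

247 − 1 = 246 = 2^1 · 123, so d = 123.
10^1 ≡ 10 (mod 247)
10^2 ≡ 10^2 = 100 ≡ 100 (mod 247)
10^4 ≡ 100^2 = 10000 ≡ 120 (mod 247)
10^8 ≡ 120^2 = 14400 ≡ 74 (mod 247)
10^16 ≡ 74^2 = 5476 ≡ 42 (mod 247)
10^32 ≡ 42^2 = 1764 ≡ 35 (mod 247)
10^64 ≡ 35^2 = 1225 ≡ 237 (mod 247)
123 = 64 + 32 + 16 + 8 + 2 + 1 in binary powers of 2.
So 10^123 ≡ 237 · 35 · 42 · 74 · 100 · 10 ≡ 103 (mod 247).
Squaring chain: 103; never reaches −1, so base 10 is a Miller–Rabin witness that 247 is composite.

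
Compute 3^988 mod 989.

685

3^1 ≡ 3 (mod 989)
3^2 ≡ 3^2 = 9 ≡ 9 (mod 989)
3^4 ≡ 9^2 = 81 ≡ 81 (mod 989)
3^8 ≡ 81^2 = 6561 ≡ 627 (mod 989)
3^16 ≡ 627^2 = 393129 ≡ 496 (mod 989)
3^32 ≡ 496^2 = 246016 ≡ 744 (mod 989)
3^64 ≡ 744^2 = 553536 ≡ 685 (mod 989)
3^128 ≡ 685^2 = 469225 ≡ 439 (mod 989)
3^256 ≡ 439^2 = 192721 ≡ 855 (mod 989)
3^512 ≡ 855^2 = 731025 ≡ 154 (mod 989)
988 = 512 + 256 + 128 + 64 + 16 + 8 + 4 in binary powers of 2.
So 3^988 ≡ 154 · 855 · 439 · 685 · 496 · 627 · 81 ≡ 685 (mod 989).
Since 685 ≠ 1, base 3 is a Fermat witness: 989 is composite.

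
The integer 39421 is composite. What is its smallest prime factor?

39421 is odd.
Digit sum 19, not divisible by 3.
Ends in 1: not divisible by 5.
7: 39421 = 7·5631 + 4
11: 39421 = 11·3583 + 8
13: 39421 = 13·3032 + 5
17: 39421 = 17·2318 + 15
19: 39421 = 19·2074 + 15
23: 39421 = 23·1713 + 22
29: 39421 = 29·1359 + 10
31: 39421 = 31·1271 + 20
37: 39421 = 37·1065 + 16
41: 39421 = 41·961 + 20
43: 39421 = 43·916 + 33
47: 39421 = 47·838 + 35
53: 39421 = 53·743 + 42
59: 39421 = 59·668 + 9
61: 39421 = 61·646 + 15
67: 39421 = 67·588 + 25
71: 39421 = 71·555 + 16
73: 39421 = 73·540 + 1
79: 39421 = 79·499

79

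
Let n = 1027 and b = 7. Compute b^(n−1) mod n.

324

7^1 ≡ 7 (mod 1027)
7^2 ≡ 7^2 = 49 ≡ 49 (mod 1027)
7^4 ≡ 49^2 = 2401 ≡ 347 (mod 1027)
7^8 ≡ 347^2 = 120409 ≡ 250 (mod 1027)
7^16 ≡ 250^2 = 62500 ≡ 880 (mod 1027)
7^32 ≡ 880^2 = 774400 ≡ 42 (mod 1027)
7^64 ≡ 42^2 = 1764 ≡ 737 (mod 1027)
7^128 ≡ 737^2 = 543169 ≡ 913 (mod 1027)
7^256 ≡ 913^2 = 833569 ≡ 672 (mod 1027)
7^512 ≡ 672^2 = 451584 ≡ 731 (mod 1027)
7^1024 ≡ 731^2 = 534361 ≡ 321 (mod 1027)
1026 = 1024 + 2 in binary powers of 2.
So 7^1026 ≡ 321 · 49 ≡ 324 (mod 1027).
Since 324 ≠ 1, base 7 is a Fermat witness: 1027 is composite.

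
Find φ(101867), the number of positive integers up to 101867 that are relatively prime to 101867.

Factor: 101867 = 23 · 43 · 103.
φ(101867) = (23−1) · (43−1) · (103−1) = 22 · 42 · 102 = 94248.

94248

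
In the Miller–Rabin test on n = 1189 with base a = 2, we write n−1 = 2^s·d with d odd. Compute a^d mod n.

282

1189 − 1 = 1188 = 2^2 · 297, so d = 297.
2^1 ≡ 2 (mod 1189)
2^2 ≡ 2^2 = 4 ≡ 4 (mod 1189)
2^4 ≡ 4^2 = 16 ≡ 16 (mod 1189)
2^8 ≡ 16^2 = 256 ≡ 256 (mod 1189)
2^16 ≡ 256^2 = 65536 ≡ 141 (mod 1189)
2^32 ≡ 141^2 = 19881 ≡ 857 (mod 1189)
2^64 ≡ 857^2 = 734449 ≡ 836 (mod 1189)
2^128 ≡ 836^2 = 698896 ≡ 953 (mod 1189)
2^256 ≡ 953^2 = 908209 ≡ 1002 (mod 1189)
297 = 256 + 32 + 8 + 1 in binary powers of 2.
So 2^297 ≡ 1002 · 857 · 256 · 2 ≡ 282 (mod 1189).
Squaring chain: 282 → 1050; never reaches −1, so base 2 is a Miller–Rabin witness that 1189 is composite.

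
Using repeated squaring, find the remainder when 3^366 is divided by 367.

3^1 ≡ 3 (mod 367)
3^2 ≡ 3^2 = 9 ≡ 9 (mod 367)
3^4 ≡ 9^2 = 81 ≡ 81 (mod 367)
3^8 ≡ 81^2 = 6561 ≡ 322 (mod 367)
3^16 ≡ 322^2 = 103684 ≡ 190 (mod 367)
3^32 ≡ 190^2 = 36100 ≡ 134 (mod 367)
3^64 ≡ 134^2 = 17956 ≡ 340 (mod 367)
3^128 ≡ 340^2 = 115600 ≡ 362 (mod 367)
3^256 ≡ 362^2 = 131044 ≡ 25 (mod 367)
366 = 256 + 64 + 32 + 8 + 4 + 2 in binary powers of 2.
So 3^366 ≡ 25 · 340 · 134 · 322 · 81 · 9 ≡ 1 (mod 367).
Since the result is 1, base 3 gives no evidence that 367 is composite.

1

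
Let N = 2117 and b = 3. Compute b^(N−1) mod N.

1760

3^1 ≡ 3 (mod 2117)
3^2 ≡ 3^2 = 9 ≡ 9 (mod 2117)
3^4 ≡ 9^2 = 81 ≡ 81 (mod 2117)
3^8 ≡ 81^2 = 6561 ≡ 210 (mod 2117)
3^16 ≡ 210^2 = 44100 ≡ 1760 (mod 2117)
3^32 ≡ 1760^2 = 3097600 ≡ 429 (mod 2117)
3^64 ≡ 429^2 = 184041 ≡ 1979 (mod 2117)
3^128 ≡ 1979^2 = 3916441 ≡ 2108 (mod 2117)
3^256 ≡ 2108^2 = 4443664 ≡ 81 (mod 2117)
3^512 ≡ 81^2 = 6561 ≡ 210 (mod 2117)
3^1024 ≡ 210^2 = 44100 ≡ 1760 (mod 2117)
3^2048 ≡ 1760^2 = 3097600 ≡ 429 (mod 2117)
2116 = 2048 + 64 + 4 in binary powers of 2.
So 3^2116 ≡ 429 · 1979 · 81 ≡ 1760 (mod 2117).
Since 1760 ≠ 1, base 3 is a Fermat witness: 2117 is composite.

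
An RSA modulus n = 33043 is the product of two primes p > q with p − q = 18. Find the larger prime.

191

Since p = q + 18, we have 33043 = q(q + 18), so q² + 18q − 33043 = 0.
Discriminant: 18² + 4·33043 = 324 + 132172 = 132496; √132496 = 364.
q = (−18 + 364)/2 = 173, and p = q + 18 = 191.
Check: 173 · 191 = 33043.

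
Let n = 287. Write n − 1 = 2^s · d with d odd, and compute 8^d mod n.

287 − 1 = 286 = 2^1 · 143, so d = 143.
8^1 ≡ 8 (mod 287)
8^2 ≡ 8^2 = 64 ≡ 64 (mod 287)
8^4 ≡ 64^2 = 4096 ≡ 78 (mod 287)
8^8 ≡ 78^2 = 6084 ≡ 57 (mod 287)
8^16 ≡ 57^2 = 3249 ≡ 92 (mod 287)
8^32 ≡ 92^2 = 8464 ≡ 141 (mod 287)
8^64 ≡ 141^2 = 19881 ≡ 78 (mod 287)
8^128 ≡ 78^2 = 6084 ≡ 57 (mod 287)
143 = 128 + 8 + 4 + 2 + 1 in binary powers of 2.
So 8^143 ≡ 57 · 57 · 78 · 64 · 8 ≡ 225 (mod 287).
Squaring chain: 225; never reaches −1, so base 8 is a Miller–Rabin witness that 287 is composite.

225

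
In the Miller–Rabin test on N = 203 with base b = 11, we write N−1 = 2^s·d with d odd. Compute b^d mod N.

203 − 1 = 202 = 2^1 · 101, so d = 101.
11^1 ≡ 11 (mod 203)
11^2 ≡ 11^2 = 121 ≡ 121 (mod 203)
11^4 ≡ 121^2 = 14641 ≡ 25 (mod 203)
11^8 ≡ 25^2 = 625 ≡ 16 (mod 203)
11^16 ≡ 16^2 = 256 ≡ 53 (mod 203)
11^32 ≡ 53^2 = 2809 ≡ 170 (mod 203)
11^64 ≡ 170^2 = 28900 ≡ 74 (mod 203)
101 = 64 + 32 + 4 + 1 in binary powers of 2.
So 11^101 ≡ 74 · 170 · 25 · 11 ≡ 177 (mod 203).
Squaring chain: 177; never reaches −1, so base 11 is a Miller–Rabin witness that 203 is composite.

177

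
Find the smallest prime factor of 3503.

31

3503 is odd.
Digit sum 11, not divisible by 3.
Ends in 3: not divisible by 5.
7: 3503 = 7·500 + 3
11: 3503 = 11·318 + 5
13: 3503 = 13·269 + 6
17: 3503 = 17·206 + 1
19: 3503 = 19·184 + 7
23: 3503 = 23·152 + 7
29: 3503 = 29·120 + 23
31: 3503 = 31·113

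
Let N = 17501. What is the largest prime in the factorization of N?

17501 = 11 · 1591
1591 = 37 · 43
43 is prime.
So 17501 = 11 · 37 · 43; the largest prime factor is 43.

43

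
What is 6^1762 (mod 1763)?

651

6^1 ≡ 6 (mod 1763)
6^2 ≡ 6^2 = 36 ≡ 36 (mod 1763)
6^4 ≡ 36^2 = 1296 ≡ 1296 (mod 1763)
6^8 ≡ 1296^2 = 1679616 ≡ 1240 (mod 1763)
6^16 ≡ 1240^2 = 1537600 ≡ 264 (mod 1763)
6^32 ≡ 264^2 = 69696 ≡ 939 (mod 1763)
6^64 ≡ 939^2 = 881721 ≡ 221 (mod 1763)
6^128 ≡ 221^2 = 48841 ≡ 1240 (mod 1763)
6^256 ≡ 1240^2 = 1537600 ≡ 264 (mod 1763)
6^512 ≡ 264^2 = 69696 ≡ 939 (mod 1763)
6^1024 ≡ 939^2 = 881721 ≡ 221 (mod 1763)
1762 = 1024 + 512 + 128 + 64 + 32 + 2 in binary powers of 2.
So 6^1762 ≡ 221 · 939 · 1240 · 221 · 939 · 36 ≡ 651 (mod 1763).
Since 651 ≠ 1, base 6 is a Fermat witness: 1763 is composite.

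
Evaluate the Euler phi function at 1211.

Factor: 1211 = 7 · 173.
φ(1211) = (7−1) · (173−1) = 6 · 172 = 1032.

1032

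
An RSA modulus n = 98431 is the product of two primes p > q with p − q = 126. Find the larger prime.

383

Since p = q + 126, we have 98431 = q(q + 126), so q² + 126q − 98431 = 0.
Discriminant: 126² + 4·98431 = 15876 + 393724 = 409600; √409600 = 640.
q = (−126 + 640)/2 = 257, and p = q + 126 = 383.
Check: 257 · 383 = 98431.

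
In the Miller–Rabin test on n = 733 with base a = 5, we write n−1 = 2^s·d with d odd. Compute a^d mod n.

353

733 − 1 = 732 = 2^2 · 183, so d = 183.
5^1 ≡ 5 (mod 733)
5^2 ≡ 5^2 = 25 ≡ 25 (mod 733)
5^4 ≡ 25^2 = 625 ≡ 625 (mod 733)
5^8 ≡ 625^2 = 390625 ≡ 669 (mod 733)
5^16 ≡ 669^2 = 447561 ≡ 431 (mod 733)
5^32 ≡ 431^2 = 185761 ≡ 312 (mod 733)
5^64 ≡ 312^2 = 97344 ≡ 588 (mod 733)
5^128 ≡ 588^2 = 345744 ≡ 501 (mod 733)
183 = 128 + 32 + 16 + 4 + 2 + 1 in binary powers of 2.
So 5^183 ≡ 501 · 312 · 431 · 625 · 25 · 5 ≡ 353 (mod 733).
Squaring chain: 353 → 732; reaches −1, so base 5 does not prove 733 composite.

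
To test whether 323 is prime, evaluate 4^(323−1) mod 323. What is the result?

101

4^1 ≡ 4 (mod 323)
4^2 ≡ 4^2 = 16 ≡ 16 (mod 323)
4^4 ≡ 16^2 = 256 ≡ 256 (mod 323)
4^8 ≡ 256^2 = 65536 ≡ 290 (mod 323)
4^16 ≡ 290^2 = 84100 ≡ 120 (mod 323)
4^32 ≡ 120^2 = 14400 ≡ 188 (mod 323)
4^64 ≡ 188^2 = 35344 ≡ 137 (mod 323)
4^128 ≡ 137^2 = 18769 ≡ 35 (mod 323)
4^256 ≡ 35^2 = 1225 ≡ 256 (mod 323)
322 = 256 + 64 + 2 in binary powers of 2.
So 4^322 ≡ 256 · 137 · 16 ≡ 101 (mod 323).
Since 101 ≠ 1, base 4 is a Fermat witness: 323 is composite.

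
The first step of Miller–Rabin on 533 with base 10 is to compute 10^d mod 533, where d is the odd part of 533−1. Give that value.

426

533 − 1 = 532 = 2^2 · 133, so d = 133.
10^1 ≡ 10 (mod 533)
10^2 ≡ 10^2 = 100 ≡ 100 (mod 533)
10^4 ≡ 100^2 = 10000 ≡ 406 (mod 533)
10^8 ≡ 406^2 = 164836 ≡ 139 (mod 533)
10^16 ≡ 139^2 = 19321 ≡ 133 (mod 533)
10^32 ≡ 133^2 = 17689 ≡ 100 (mod 533)
10^64 ≡ 100^2 = 10000 ≡ 406 (mod 533)
10^128 ≡ 406^2 = 164836 ≡ 139 (mod 533)
133 = 128 + 4 + 1 in binary powers of 2.
So 10^133 ≡ 139 · 406 · 10 ≡ 426 (mod 533).
Squaring chain: 426 → 256; never reaches −1, so base 10 is a Miller–Rabin witness that 533 is composite.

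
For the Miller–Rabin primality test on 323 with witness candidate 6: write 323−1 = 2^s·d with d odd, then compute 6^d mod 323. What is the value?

244

323 − 1 = 322 = 2^1 · 161, so d = 161.
6^1 ≡ 6 (mod 323)
6^2 ≡ 6^2 = 36 ≡ 36 (mod 323)
6^4 ≡ 36^2 = 1296 ≡ 4 (mod 323)
6^8 ≡ 4^2 = 16 ≡ 16 (mod 323)
6^16 ≡ 16^2 = 256 ≡ 256 (mod 323)
6^32 ≡ 256^2 = 65536 ≡ 290 (mod 323)
6^64 ≡ 290^2 = 84100 ≡ 120 (mod 323)
6^128 ≡ 120^2 = 14400 ≡ 188 (mod 323)
161 = 128 + 32 + 1 in binary powers of 2.
So 6^161 ≡ 188 · 290 · 6 ≡ 244 (mod 323).
Squaring chain: 244; never reaches −1, so base 6 is a Miller–Rabin witness that 323 is composite.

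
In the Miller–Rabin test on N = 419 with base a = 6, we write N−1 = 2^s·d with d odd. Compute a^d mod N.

419 − 1 = 418 = 2^1 · 209, so d = 209.
6^1 ≡ 6 (mod 419)
6^2 ≡ 6^2 = 36 ≡ 36 (mod 419)
6^4 ≡ 36^2 = 1296 ≡ 39 (mod 419)
6^8 ≡ 39^2 = 1521 ≡ 264 (mod 419)
6^16 ≡ 264^2 = 69696 ≡ 142 (mod 419)
6^32 ≡ 142^2 = 20164 ≡ 52 (mod 419)
6^64 ≡ 52^2 = 2704 ≡ 190 (mod 419)
6^128 ≡ 190^2 = 36100 ≡ 66 (mod 419)
209 = 128 + 64 + 16 + 1 in binary powers of 2.
So 6^209 ≡ 66 · 190 · 142 · 6 ≡ 418 (mod 419).
Since 6^d ≡ 418 (mod 419), base 6 does not prove 419 composite.

418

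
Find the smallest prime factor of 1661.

1661 is odd.
Digit sum 14, not divisible by 3.
Ends in 1: not divisible by 5.
7: 1661 = 7·237 + 2
11: 1661 = 11·151

11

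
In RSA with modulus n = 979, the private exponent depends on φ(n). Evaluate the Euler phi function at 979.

Factor: 979 = 11 · 89.
φ(979) = (11−1) · (89−1) = 10 · 88 = 880.

880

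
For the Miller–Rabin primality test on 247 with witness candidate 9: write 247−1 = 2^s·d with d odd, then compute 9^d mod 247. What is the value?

144

247 − 1 = 246 = 2^1 · 123, so d = 123.
9^1 ≡ 9 (mod 247)
9^2 ≡ 9^2 = 81 ≡ 81 (mod 247)
9^4 ≡ 81^2 = 6561 ≡ 139 (mod 247)
9^8 ≡ 139^2 = 19321 ≡ 55 (mod 247)
9^16 ≡ 55^2 = 3025 ≡ 61 (mod 247)
9^32 ≡ 61^2 = 3721 ≡ 16 (mod 247)
9^64 ≡ 16^2 = 256 ≡ 9 (mod 247)
123 = 64 + 32 + 16 + 8 + 2 + 1 in binary powers of 2.
So 9^123 ≡ 9 · 16 · 61 · 55 · 81 · 9 ≡ 144 (mod 247).
Squaring chain: 144; never reaches −1, so base 9 is a Miller–Rabin witness that 247 is composite.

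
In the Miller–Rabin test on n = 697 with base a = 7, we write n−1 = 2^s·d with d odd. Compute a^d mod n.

697 − 1 = 696 = 2^3 · 87, so d = 87.
7^1 ≡ 7 (mod 697)
7^2 ≡ 7^2 = 49 ≡ 49 (mod 697)
7^4 ≡ 49^2 = 2401 ≡ 310 (mod 697)
7^8 ≡ 310^2 = 96100 ≡ 611 (mod 697)
7^16 ≡ 611^2 = 373321 ≡ 426 (mod 697)
7^32 ≡ 426^2 = 181476 ≡ 256 (mod 697)
7^64 ≡ 256^2 = 65536 ≡ 18 (mod 697)
87 = 64 + 16 + 4 + 2 + 1 in binary powers of 2.
So 7^87 ≡ 18 · 426 · 310 · 49 · 7 ≡ 386 (mod 697).
Squaring chain: 386 → 535 → 455; never reaches −1, so base 7 is a Miller–Rabin witness that 697 is composite.

386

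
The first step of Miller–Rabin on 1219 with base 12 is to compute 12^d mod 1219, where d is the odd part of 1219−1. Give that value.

1219 − 1 = 1218 = 2^1 · 609, so d = 609.
12^1 ≡ 12 (mod 1219)
12^2 ≡ 12^2 = 144 ≡ 144 (mod 1219)
12^4 ≡ 144^2 = 20736 ≡ 13 (mod 1219)
12^8 ≡ 13^2 = 169 ≡ 169 (mod 1219)
12^16 ≡ 169^2 = 28561 ≡ 524 (mod 1219)
12^32 ≡ 524^2 = 274576 ≡ 301 (mod 1219)
12^64 ≡ 301^2 = 90601 ≡ 395 (mod 1219)
12^128 ≡ 395^2 = 156025 ≡ 1212 (mod 1219)
12^256 ≡ 1212^2 = 1468944 ≡ 49 (mod 1219)
12^512 ≡ 49^2 = 2401 ≡ 1182 (mod 1219)
609 = 512 + 64 + 32 + 1 in binary powers of 2.
So 12^609 ≡ 1182 · 395 · 301 · 12 ≡ 634 (mod 1219).
Squaring chain: 634; never reaches −1, so base 12 is a Miller–Rabin witness that 1219 is composite.

634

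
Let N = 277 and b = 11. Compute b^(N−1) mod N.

11^1 ≡ 11 (mod 277)
11^2 ≡ 11^2 = 121 ≡ 121 (mod 277)
11^4 ≡ 121^2 = 14641 ≡ 237 (mod 277)
11^8 ≡ 237^2 = 56169 ≡ 215 (mod 277)
11^16 ≡ 215^2 = 46225 ≡ 243 (mod 277)
11^32 ≡ 243^2 = 59049 ≡ 48 (mod 277)
11^64 ≡ 48^2 = 2304 ≡ 88 (mod 277)
11^128 ≡ 88^2 = 7744 ≡ 265 (mod 277)
11^256 ≡ 265^2 = 70225 ≡ 144 (mod 277)
276 = 256 + 16 + 4 in binary powers of 2.
So 11^276 ≡ 144 · 243 · 237 ≡ 1 (mod 277).
Since the result is 1, base 11 gives no evidence that 277 is composite.

1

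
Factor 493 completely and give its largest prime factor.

493 = 17 · 29
29 is prime.
So 493 = 17 · 29; the largest prime factor is 29.

29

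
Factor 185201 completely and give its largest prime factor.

185201 = 43 · 4307
4307 = 59 · 73
73 is prime.
So 185201 = 43 · 59 · 73; the largest prime factor is 73.

73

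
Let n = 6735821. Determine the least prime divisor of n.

6735821 is odd.
Digit sum 32, not divisible by 3.
Ends in 1: not divisible by 5.
7: 6735821 = 7·962260 + 1
11: 6735821 = 11·612347 + 4
13: 6735821 = 13·518140 + 1
17: 6735821 = 17·396224 + 13
19: 6735821 = 19·354516 + 17
23: 6735821 = 23·292861 + 18
29: 6735821 = 29·232269 + 20
31: 6735821 = 31·217284 + 17
37: 6735821 = 37·182049 + 8
41: 6735821 = 41·164288 + 13
43: 6735821 = 43·156647

43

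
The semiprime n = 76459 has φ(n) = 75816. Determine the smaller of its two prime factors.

157

φ(n) = (p−1)(q−1) = n − (p+q) + 1, so p + q = 76459 − 75816 + 1 = 644.
p and q are the roots of t² − 644t + 76459 = 0.
Discriminant: 644² − 4·76459 = 414736 − 305836 = 108900; √108900 = 330.
q = (644 − 330)/2 = 157, p = (644 + 330)/2 = 487.
Check: 157 · 487 = 76459.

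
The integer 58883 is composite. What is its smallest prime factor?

11

58883 is odd.
Digit sum 32, not divisible by 3.
Ends in 3: not divisible by 5.
7: 58883 = 7·8411 + 6
11: 58883 = 11·5353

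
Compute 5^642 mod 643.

5^1 ≡ 5 (mod 643)
5^2 ≡ 5^2 = 25 ≡ 25 (mod 643)
5^4 ≡ 25^2 = 625 ≡ 625 (mod 643)
5^8 ≡ 625^2 = 390625 ≡ 324 (mod 643)
5^16 ≡ 324^2 = 104976 ≡ 167 (mod 643)
5^32 ≡ 167^2 = 27889 ≡ 240 (mod 643)
5^64 ≡ 240^2 = 57600 ≡ 373 (mod 643)
5^128 ≡ 373^2 = 139129 ≡ 241 (mod 643)
5^256 ≡ 241^2 = 58081 ≡ 211 (mod 643)
5^512 ≡ 211^2 = 44521 ≡ 154 (mod 643)
642 = 512 + 128 + 2 in binary powers of 2.
So 5^642 ≡ 154 · 241 · 25 ≡ 1 (mod 643).
Since the result is 1, base 5 gives no evidence that 643 is composite.

1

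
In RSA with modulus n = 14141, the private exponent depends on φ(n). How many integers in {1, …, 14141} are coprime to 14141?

Factor: 14141 = 79 · 179.
φ(14141) = (79−1) · (179−1) = 78 · 178 = 13884.

13884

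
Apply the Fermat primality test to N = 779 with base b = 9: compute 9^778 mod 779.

614

9^1 ≡ 9 (mod 779)
9^2 ≡ 9^2 = 81 ≡ 81 (mod 779)
9^4 ≡ 81^2 = 6561 ≡ 329 (mod 779)
9^8 ≡ 329^2 = 108241 ≡ 739 (mod 779)
9^16 ≡ 739^2 = 546121 ≡ 42 (mod 779)
9^32 ≡ 42^2 = 1764 ≡ 206 (mod 779)
9^64 ≡ 206^2 = 42436 ≡ 370 (mod 779)
9^128 ≡ 370^2 = 136900 ≡ 575 (mod 779)
9^256 ≡ 575^2 = 330625 ≡ 329 (mod 779)
9^512 ≡ 329^2 = 108241 ≡ 739 (mod 779)
778 = 512 + 256 + 8 + 2 in binary powers of 2.
So 9^778 ≡ 739 · 329 · 739 · 81 ≡ 614 (mod 779).
Since 614 ≠ 1, base 9 is a Fermat witness: 779 is composite.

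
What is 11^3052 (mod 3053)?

2968

11^1 ≡ 11 (mod 3053)
11^2 ≡ 11^2 = 121 ≡ 121 (mod 3053)
11^4 ≡ 121^2 = 14641 ≡ 2429 (mod 3053)
11^8 ≡ 2429^2 = 5900041 ≡ 1645 (mod 3053)
11^16 ≡ 1645^2 = 2706025 ≡ 1067 (mod 3053)
11^32 ≡ 1067^2 = 1138489 ≡ 2773 (mod 3053)
11^64 ≡ 2773^2 = 7689529 ≡ 2075 (mod 3053)
11^128 ≡ 2075^2 = 4305625 ≡ 895 (mod 3053)
11^256 ≡ 895^2 = 801025 ≡ 1139 (mod 3053)
11^512 ≡ 1139^2 = 1297321 ≡ 2849 (mod 3053)
11^1024 ≡ 2849^2 = 8116801 ≡ 1927 (mod 3053)
11^2048 ≡ 1927^2 = 3713329 ≡ 881 (mod 3053)
3052 = 2048 + 512 + 256 + 128 + 64 + 32 + 8 + 4 in binary powers of 2.
So 11^3052 ≡ 881 · 2849 · 1139 · 895 · 2075 · 2773 · 1645 · 2429 ≡ 2968 (mod 3053).
Since 2968 ≠ 1, base 11 is a Fermat witness: 3053 is composite.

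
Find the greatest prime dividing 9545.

9545 = 5 · 1909
1909 = 23 · 83
83 is prime.
So 9545 = 5 · 23 · 83; the largest prime factor is 83.

83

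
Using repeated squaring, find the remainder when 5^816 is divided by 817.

5^1 ≡ 5 (mod 817)
5^2 ≡ 5^2 = 25 ≡ 25 (mod 817)
5^4 ≡ 25^2 = 625 ≡ 625 (mod 817)
5^8 ≡ 625^2 = 390625 ≡ 99 (mod 817)
5^16 ≡ 99^2 = 9801 ≡ 814 (mod 817)
5^32 ≡ 814^2 = 662596 ≡ 9 (mod 817)
5^64 ≡ 9^2 = 81 ≡ 81 (mod 817)
5^128 ≡ 81^2 = 6561 ≡ 25 (mod 817)
5^256 ≡ 25^2 = 625 ≡ 625 (mod 817)
5^512 ≡ 625^2 = 390625 ≡ 99 (mod 817)
816 = 512 + 256 + 32 + 16 in binary powers of 2.
So 5^816 ≡ 99 · 625 · 9 · 814 ≡ 140 (mod 817).
Since 140 ≠ 1, base 5 is a Fermat witness: 817 is composite.

140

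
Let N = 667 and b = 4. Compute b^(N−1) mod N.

4^1 ≡ 4 (mod 667)
4^2 ≡ 4^2 = 16 ≡ 16 (mod 667)
4^4 ≡ 16^2 = 256 ≡ 256 (mod 667)
4^8 ≡ 256^2 = 65536 ≡ 170 (mod 667)
4^16 ≡ 170^2 = 28900 ≡ 219 (mod 667)
4^32 ≡ 219^2 = 47961 ≡ 604 (mod 667)
4^64 ≡ 604^2 = 364816 ≡ 634 (mod 667)
4^128 ≡ 634^2 = 401956 ≡ 422 (mod 667)
4^256 ≡ 422^2 = 178084 ≡ 662 (mod 667)
4^512 ≡ 662^2 = 438244 ≡ 25 (mod 667)
666 = 512 + 128 + 16 + 8 + 2 in binary powers of 2.
So 4^666 ≡ 25 · 422 · 219 · 170 · 16 ≡ 25 (mod 667).
Since 25 ≠ 1, base 4 is a Fermat witness: 667 is composite.

25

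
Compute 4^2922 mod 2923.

100

4^1 ≡ 4 (mod 2923)
4^2 ≡ 4^2 = 16 ≡ 16 (mod 2923)
4^4 ≡ 16^2 = 256 ≡ 256 (mod 2923)
4^8 ≡ 256^2 = 65536 ≡ 1230 (mod 2923)
4^16 ≡ 1230^2 = 1512900 ≡ 1709 (mod 2923)
4^32 ≡ 1709^2 = 2920681 ≡ 604 (mod 2923)
4^64 ≡ 604^2 = 364816 ≡ 2364 (mod 2923)
4^128 ≡ 2364^2 = 5588496 ≡ 2643 (mod 2923)
4^256 ≡ 2643^2 = 6985449 ≡ 2402 (mod 2923)
4^512 ≡ 2402^2 = 5769604 ≡ 2525 (mod 2923)
4^1024 ≡ 2525^2 = 6375625 ≡ 562 (mod 2923)
4^2048 ≡ 562^2 = 315844 ≡ 160 (mod 2923)
2922 = 2048 + 512 + 256 + 64 + 32 + 8 + 2 in binary powers of 2.
So 4^2922 ≡ 160 · 2525 · 2402 · 2364 · 604 · 1230 · 16 ≡ 100 (mod 2923).
Since 100 ≠ 1, base 4 is a Fermat witness: 2923 is composite.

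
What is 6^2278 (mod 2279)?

6^1 ≡ 6 (mod 2279)
6^2 ≡ 6^2 = 36 ≡ 36 (mod 2279)
6^4 ≡ 36^2 = 1296 ≡ 1296 (mod 2279)
6^8 ≡ 1296^2 = 1679616 ≡ 2272 (mod 2279)
6^16 ≡ 2272^2 = 5161984 ≡ 49 (mod 2279)
6^32 ≡ 49^2 = 2401 ≡ 122 (mod 2279)
6^64 ≡ 122^2 = 14884 ≡ 1210 (mod 2279)
6^128 ≡ 1210^2 = 1464100 ≡ 982 (mod 2279)
6^256 ≡ 982^2 = 964324 ≡ 307 (mod 2279)
6^512 ≡ 307^2 = 94249 ≡ 810 (mod 2279)
6^1024 ≡ 810^2 = 656100 ≡ 2027 (mod 2279)
6^2048 ≡ 2027^2 = 4108729 ≡ 1971 (mod 2279)
2278 = 2048 + 128 + 64 + 32 + 4 + 2 in binary powers of 2.
So 6^2278 ≡ 1971 · 982 · 1210 · 122 · 1296 · 36 ≡ 49 (mod 2279).
Since 49 ≠ 1, base 6 is a Fermat witness: 2279 is composite.

49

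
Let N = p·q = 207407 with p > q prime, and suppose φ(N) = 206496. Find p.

479

φ(n) = (p−1)(q−1) = n − (p+q) + 1, so p + q = 207407 − 206496 + 1 = 912.
p and q are the roots of t² − 912t + 207407 = 0.
Discriminant: 912² − 4·207407 = 831744 − 829628 = 2116; √2116 = 46.
q = (912 − 46)/2 = 433, p = (912 + 46)/2 = 479.
Check: 433 · 479 = 207407.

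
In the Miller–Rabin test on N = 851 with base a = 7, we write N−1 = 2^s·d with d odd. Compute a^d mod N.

419

851 − 1 = 850 = 2^1 · 425, so d = 425.
7^1 ≡ 7 (mod 851)
7^2 ≡ 7^2 = 49 ≡ 49 (mod 851)
7^4 ≡ 49^2 = 2401 ≡ 699 (mod 851)
7^8 ≡ 699^2 = 488601 ≡ 127 (mod 851)
7^16 ≡ 127^2 = 16129 ≡ 811 (mod 851)
7^32 ≡ 811^2 = 657721 ≡ 749 (mod 851)
7^64 ≡ 749^2 = 561001 ≡ 192 (mod 851)
7^128 ≡ 192^2 = 36864 ≡ 271 (mod 851)
7^256 ≡ 271^2 = 73441 ≡ 255 (mod 851)
425 = 256 + 128 + 32 + 8 + 1 in binary powers of 2.
So 7^425 ≡ 255 · 271 · 749 · 127 · 7 ≡ 419 (mod 851).
Squaring chain: 419; never reaches −1, so base 7 is a Miller–Rabin witness that 851 is composite.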